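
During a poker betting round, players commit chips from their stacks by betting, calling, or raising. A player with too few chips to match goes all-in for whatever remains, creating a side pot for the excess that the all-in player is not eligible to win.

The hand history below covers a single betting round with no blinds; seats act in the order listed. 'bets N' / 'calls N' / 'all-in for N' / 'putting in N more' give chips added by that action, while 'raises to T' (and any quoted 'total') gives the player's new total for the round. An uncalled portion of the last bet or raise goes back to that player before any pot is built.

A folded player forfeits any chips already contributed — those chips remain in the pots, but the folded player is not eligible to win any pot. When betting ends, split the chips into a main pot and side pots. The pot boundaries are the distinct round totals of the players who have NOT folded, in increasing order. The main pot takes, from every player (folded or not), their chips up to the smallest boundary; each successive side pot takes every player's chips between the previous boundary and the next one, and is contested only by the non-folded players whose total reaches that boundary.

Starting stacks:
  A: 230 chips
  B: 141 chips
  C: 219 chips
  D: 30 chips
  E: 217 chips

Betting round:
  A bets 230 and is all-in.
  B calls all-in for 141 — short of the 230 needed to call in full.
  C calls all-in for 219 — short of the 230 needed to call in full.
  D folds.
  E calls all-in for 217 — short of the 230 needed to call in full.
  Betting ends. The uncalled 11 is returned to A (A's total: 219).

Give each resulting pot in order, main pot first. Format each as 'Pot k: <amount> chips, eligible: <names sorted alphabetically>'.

Contributions (after 11 returned to A): A=219, B=141, C=219, E=217
Folded: D
Pot levels (distinct totals of non-folded players): 141, 217, 219
Layer 1-141: 141 each from A, B, C, E = 141*4 = 564 chips; eligible A, B, C, E
Layer 142-217: 76 each from A, C, E = 76*3 = 228 chips; eligible A, C, E
Layer 218-219: 2 each from A, C = 2*2 = 4 chips; eligible A, C

Pot 1: 564 chips, eligible: A, B, C, E
Pot 2: 228 chips, eligible: A, C, E
Pot 3: 4 chips, eligible: A, C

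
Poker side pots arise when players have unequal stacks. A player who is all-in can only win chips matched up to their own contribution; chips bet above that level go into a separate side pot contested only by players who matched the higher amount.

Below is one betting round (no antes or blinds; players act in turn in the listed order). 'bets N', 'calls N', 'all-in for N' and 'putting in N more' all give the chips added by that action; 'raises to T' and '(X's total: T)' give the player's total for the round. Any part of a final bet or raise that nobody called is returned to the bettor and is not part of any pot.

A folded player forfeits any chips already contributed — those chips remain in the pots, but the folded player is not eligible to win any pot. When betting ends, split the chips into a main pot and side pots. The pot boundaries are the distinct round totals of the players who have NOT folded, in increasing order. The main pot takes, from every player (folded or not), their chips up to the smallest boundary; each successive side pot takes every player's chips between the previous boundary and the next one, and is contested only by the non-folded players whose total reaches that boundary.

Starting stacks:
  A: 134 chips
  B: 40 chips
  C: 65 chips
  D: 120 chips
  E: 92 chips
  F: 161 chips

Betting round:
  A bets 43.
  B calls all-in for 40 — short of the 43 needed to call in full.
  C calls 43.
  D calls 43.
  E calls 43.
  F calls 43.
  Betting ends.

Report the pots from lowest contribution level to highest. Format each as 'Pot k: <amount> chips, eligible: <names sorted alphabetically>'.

Contributions: A=43, B=40, C=43, D=43, E=43, F=43
Pot levels (distinct totals of non-folded players): 40, 43
Layer 1-40: 40 each from A, B, C, D, E, F = 40*6 = 240 chips; eligible A, B, C, D, E, F
Layer 41-43: 3 each from A, C, D, E, F = 3*5 = 15 chips; eligible A, C, D, E, F

Pot 1: 240 chips, eligible: A, B, C, D, E, F
Pot 2: 15 chips, eligible: A, C, D, E, F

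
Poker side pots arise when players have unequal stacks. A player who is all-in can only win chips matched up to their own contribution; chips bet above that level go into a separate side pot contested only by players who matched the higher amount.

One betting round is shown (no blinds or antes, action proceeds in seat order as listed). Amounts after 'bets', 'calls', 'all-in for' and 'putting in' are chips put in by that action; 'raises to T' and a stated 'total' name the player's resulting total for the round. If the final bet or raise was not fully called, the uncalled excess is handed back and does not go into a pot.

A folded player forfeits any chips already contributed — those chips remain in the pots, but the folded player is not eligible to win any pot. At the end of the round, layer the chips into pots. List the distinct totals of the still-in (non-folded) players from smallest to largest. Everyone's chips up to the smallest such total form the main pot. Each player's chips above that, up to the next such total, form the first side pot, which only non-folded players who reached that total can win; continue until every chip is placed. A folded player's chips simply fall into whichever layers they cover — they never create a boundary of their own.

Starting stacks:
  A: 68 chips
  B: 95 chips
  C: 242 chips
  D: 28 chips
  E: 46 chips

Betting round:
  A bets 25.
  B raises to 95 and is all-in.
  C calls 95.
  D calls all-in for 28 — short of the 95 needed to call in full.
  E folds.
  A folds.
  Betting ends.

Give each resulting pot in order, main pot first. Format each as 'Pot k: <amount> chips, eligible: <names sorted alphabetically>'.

Pot 1: 109 chips, eligible: B, C, D
Pot 2: 134 chips, eligible: B, C

Derivation:
Contributions: A=25, B=95, C=95, D=28
Folded: A, E
Pot levels (distinct totals of non-folded players): 28, 95
Layer 1-28: A 25 + B 28 + C 28 + D 28 = 109 chips; eligible B, C, D
Layer 29-95: 67 each from B, C = 67*2 = 134 chips; eligible B, C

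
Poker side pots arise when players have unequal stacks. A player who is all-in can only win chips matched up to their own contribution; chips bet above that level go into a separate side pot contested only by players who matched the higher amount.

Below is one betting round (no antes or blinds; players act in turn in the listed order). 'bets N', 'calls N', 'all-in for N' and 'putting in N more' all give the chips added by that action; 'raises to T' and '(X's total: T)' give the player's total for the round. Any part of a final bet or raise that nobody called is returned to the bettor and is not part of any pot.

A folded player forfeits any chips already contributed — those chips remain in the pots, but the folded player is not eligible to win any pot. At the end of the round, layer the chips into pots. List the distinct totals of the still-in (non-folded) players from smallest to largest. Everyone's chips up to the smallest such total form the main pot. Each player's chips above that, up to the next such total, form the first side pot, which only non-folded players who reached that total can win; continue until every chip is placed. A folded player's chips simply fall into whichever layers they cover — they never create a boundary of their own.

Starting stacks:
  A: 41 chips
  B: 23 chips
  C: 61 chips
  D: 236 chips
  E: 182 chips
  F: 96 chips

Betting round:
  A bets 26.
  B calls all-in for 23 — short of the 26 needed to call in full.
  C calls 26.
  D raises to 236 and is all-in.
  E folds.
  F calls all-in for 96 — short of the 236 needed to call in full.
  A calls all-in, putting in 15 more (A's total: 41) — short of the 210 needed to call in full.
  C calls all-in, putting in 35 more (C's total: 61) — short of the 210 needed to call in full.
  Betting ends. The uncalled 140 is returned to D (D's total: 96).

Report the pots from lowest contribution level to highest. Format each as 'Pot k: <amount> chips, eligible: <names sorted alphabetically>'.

Contributions (after 140 returned to D): A=41, B=23, C=61, D=96, F=96
Folded: E
Pot levels (distinct totals of non-folded players): 23, 41, 61, 96
Layer 1-23: 23 each from A, B, C, D, F = 23*5 = 115 chips; eligible A, B, C, D, F
Layer 24-41: 18 each from A, C, D, F = 18*4 = 72 chips; eligible A, C, D, F
Layer 42-61: 20 each from C, D, F = 20*3 = 60 chips; eligible C, D, F
Layer 62-96: 35 each from D, F = 35*2 = 70 chips; eligible D, F

Pot 1: 115 chips, eligible: A, B, C, D, F
Pot 2: 72 chips, eligible: A, C, D, F
Pot 3: 60 chips, eligible: C, D, F
Pot 4: 70 chips, eligible: D, F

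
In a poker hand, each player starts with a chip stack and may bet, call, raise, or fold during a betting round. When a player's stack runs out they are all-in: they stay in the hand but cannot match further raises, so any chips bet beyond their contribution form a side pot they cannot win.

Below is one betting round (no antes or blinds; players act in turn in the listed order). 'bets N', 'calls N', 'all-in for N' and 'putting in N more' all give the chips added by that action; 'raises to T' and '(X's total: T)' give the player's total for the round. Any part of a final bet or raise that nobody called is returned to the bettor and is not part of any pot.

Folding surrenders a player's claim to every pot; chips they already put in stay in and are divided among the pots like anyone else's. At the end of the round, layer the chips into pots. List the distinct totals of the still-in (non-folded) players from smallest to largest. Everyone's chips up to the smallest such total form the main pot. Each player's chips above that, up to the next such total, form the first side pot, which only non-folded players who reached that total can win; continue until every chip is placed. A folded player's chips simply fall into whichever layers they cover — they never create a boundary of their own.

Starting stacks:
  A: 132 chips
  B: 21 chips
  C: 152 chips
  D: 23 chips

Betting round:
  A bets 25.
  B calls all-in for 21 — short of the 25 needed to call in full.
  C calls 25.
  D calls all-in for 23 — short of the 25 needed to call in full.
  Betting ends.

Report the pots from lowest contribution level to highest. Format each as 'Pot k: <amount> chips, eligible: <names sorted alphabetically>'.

Pot 1: 84 chips, eligible: A, B, C, D
Pot 2: 6 chips, eligible: A, C, D
Pot 3: 4 chips, eligible: A, C

Derivation:
Contributions: A=25, B=21, C=25, D=23
Pot levels (distinct totals of non-folded players): 21, 23, 25
Layer 1-21: 21 each from A, B, C, D = 21*4 = 84 chips; eligible A, B, C, D
Layer 22-23: 2 each from A, C, D = 2*3 = 6 chips; eligible A, C, D
Layer 24-25: 2 each from A, C = 2*2 = 4 chips; eligible A, C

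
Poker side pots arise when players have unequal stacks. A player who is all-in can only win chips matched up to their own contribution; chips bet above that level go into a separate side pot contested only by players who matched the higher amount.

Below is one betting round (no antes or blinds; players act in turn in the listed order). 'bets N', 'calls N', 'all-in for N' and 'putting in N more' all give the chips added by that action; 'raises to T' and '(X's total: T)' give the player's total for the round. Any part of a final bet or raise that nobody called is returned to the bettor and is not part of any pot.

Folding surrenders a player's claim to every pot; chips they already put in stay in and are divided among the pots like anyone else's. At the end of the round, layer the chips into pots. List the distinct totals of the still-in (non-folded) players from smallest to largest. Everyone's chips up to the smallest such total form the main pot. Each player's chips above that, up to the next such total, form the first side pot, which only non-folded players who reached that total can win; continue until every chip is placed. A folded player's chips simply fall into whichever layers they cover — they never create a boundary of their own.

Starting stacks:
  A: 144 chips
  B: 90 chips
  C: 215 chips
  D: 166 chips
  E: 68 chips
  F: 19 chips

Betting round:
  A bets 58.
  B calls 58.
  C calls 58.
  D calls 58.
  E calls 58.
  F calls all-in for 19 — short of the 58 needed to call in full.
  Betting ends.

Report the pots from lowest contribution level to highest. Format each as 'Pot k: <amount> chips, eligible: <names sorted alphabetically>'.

Contributions: A=58, B=58, C=58, D=58, E=58, F=19
Pot levels (distinct totals of non-folded players): 19, 58
Layer 1-19: 19 each from A, B, C, D, E, F = 19*6 = 114 chips; eligible A, B, C, D, E, F
Layer 20-58: 39 each from A, B, C, D, E = 39*5 = 195 chips; eligible A, B, C, D, E

Pot 1: 114 chips, eligible: A, B, C, D, E, F
Pot 2: 195 chips, eligible: A, B, C, D, E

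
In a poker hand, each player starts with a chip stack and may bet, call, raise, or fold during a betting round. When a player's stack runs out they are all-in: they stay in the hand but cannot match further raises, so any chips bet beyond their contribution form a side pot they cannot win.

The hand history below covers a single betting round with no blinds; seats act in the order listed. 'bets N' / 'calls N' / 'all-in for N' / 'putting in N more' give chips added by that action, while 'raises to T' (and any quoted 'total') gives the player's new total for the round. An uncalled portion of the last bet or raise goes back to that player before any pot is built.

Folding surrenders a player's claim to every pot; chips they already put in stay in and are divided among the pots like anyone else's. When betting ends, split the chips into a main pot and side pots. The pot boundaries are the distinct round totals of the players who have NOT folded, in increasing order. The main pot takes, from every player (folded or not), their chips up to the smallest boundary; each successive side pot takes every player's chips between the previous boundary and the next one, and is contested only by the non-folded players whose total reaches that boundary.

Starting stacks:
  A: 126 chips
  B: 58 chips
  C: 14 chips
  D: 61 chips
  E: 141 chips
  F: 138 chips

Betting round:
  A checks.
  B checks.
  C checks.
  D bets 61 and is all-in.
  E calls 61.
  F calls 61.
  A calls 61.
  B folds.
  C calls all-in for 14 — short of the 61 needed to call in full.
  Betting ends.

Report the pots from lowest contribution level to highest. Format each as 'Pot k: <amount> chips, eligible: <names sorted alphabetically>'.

Pot 1: 70 chips, eligible: A, C, D, E, F
Pot 2: 188 chips, eligible: A, D, E, F

Derivation:
Contributions: A=61, C=14, D=61, E=61, F=61
Folded: B
Pot levels (distinct totals of non-folded players): 14, 61
Layer 1-14: 14 each from A, C, D, E, F = 14*5 = 70 chips; eligible A, C, D, E, F
Layer 15-61: 47 each from A, D, E, F = 47*4 = 188 chips; eligible A, D, E, F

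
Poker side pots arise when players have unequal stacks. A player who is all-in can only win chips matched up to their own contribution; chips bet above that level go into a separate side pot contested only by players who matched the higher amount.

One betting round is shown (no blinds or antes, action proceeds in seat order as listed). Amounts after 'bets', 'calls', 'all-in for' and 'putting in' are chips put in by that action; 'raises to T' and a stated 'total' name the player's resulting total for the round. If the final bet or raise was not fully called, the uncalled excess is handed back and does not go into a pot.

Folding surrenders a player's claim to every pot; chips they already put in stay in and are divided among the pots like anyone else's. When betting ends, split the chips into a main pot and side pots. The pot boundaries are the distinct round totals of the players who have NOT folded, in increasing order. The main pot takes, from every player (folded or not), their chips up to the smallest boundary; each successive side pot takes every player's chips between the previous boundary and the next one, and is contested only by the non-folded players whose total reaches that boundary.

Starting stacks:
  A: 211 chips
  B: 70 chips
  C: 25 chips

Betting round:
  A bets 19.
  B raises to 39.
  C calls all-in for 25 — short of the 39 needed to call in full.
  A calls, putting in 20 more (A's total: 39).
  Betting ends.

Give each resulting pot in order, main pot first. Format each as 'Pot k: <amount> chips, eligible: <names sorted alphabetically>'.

Pot 1: 75 chips, eligible: A, B, C
Pot 2: 28 chips, eligible: A, B

Derivation:
Contributions: A=39, B=39, C=25
Pot levels (distinct totals of non-folded players): 25, 39
Layer 1-25: 25 each from A, B, C = 25*3 = 75 chips; eligible A, B, C
Layer 26-39: 14 each from A, B = 14*2 = 28 chips; eligible A, B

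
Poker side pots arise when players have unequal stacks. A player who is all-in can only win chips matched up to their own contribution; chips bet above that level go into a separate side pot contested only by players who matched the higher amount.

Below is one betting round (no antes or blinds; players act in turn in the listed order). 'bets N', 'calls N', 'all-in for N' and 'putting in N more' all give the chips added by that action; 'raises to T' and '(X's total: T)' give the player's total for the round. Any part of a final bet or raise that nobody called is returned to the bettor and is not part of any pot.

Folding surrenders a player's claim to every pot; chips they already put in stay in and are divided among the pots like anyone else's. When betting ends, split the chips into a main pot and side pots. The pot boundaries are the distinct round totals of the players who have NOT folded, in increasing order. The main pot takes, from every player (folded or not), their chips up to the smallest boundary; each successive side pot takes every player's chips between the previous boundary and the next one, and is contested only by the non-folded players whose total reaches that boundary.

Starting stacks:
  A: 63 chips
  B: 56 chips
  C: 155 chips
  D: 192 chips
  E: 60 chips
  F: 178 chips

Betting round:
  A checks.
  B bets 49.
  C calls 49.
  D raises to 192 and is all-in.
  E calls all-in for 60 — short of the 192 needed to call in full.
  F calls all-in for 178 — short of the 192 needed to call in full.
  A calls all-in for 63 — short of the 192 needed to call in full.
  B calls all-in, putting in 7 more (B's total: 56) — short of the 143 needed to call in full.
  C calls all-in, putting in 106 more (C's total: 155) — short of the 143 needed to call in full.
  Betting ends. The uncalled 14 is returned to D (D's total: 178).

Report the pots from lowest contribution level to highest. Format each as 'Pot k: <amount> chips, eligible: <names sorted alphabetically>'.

Contributions (after 14 returned to D): A=63, B=56, C=155, D=178, E=60, F=178
Pot levels (distinct totals of non-folded players): 56, 60, 63, 155, 178
Layer 1-56: 56 each from A, B, C, D, E, F = 56*6 = 336 chips; eligible A, B, C, D, E, F
Layer 57-60: 4 each from A, C, D, E, F = 4*5 = 20 chips; eligible A, C, D, E, F
Layer 61-63: 3 each from A, C, D, F = 3*4 = 12 chips; eligible A, C, D, F
Layer 64-155: 92 each from C, D, F = 92*3 = 276 chips; eligible C, D, F
Layer 156-178: 23 each from D, F = 23*2 = 46 chips; eligible D, F

Pot 1: 336 chips, eligible: A, B, C, D, E, F
Pot 2: 20 chips, eligible: A, C, D, E, F
Pot 3: 12 chips, eligible: A, C, D, F
Pot 4: 276 chips, eligible: C, D, F
Pot 5: 46 chips, eligible: D, F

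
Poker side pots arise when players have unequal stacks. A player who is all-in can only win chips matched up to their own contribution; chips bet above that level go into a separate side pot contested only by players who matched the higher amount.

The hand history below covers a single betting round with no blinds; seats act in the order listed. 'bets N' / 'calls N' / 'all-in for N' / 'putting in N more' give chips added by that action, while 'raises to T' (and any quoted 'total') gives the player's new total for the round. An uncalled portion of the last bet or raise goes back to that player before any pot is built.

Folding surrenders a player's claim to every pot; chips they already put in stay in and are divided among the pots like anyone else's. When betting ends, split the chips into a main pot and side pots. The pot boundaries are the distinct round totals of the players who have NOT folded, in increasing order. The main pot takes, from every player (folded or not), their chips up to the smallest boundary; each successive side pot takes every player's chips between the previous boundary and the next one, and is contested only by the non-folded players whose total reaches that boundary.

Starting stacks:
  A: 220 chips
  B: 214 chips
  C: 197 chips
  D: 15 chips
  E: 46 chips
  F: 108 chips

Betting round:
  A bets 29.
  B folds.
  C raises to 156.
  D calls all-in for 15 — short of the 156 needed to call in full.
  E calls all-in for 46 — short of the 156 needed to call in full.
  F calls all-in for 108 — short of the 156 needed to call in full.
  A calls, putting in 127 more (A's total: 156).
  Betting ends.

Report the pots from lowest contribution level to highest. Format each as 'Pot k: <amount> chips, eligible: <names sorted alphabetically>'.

Pot 1: 75 chips, eligible: A, C, D, E, F
Pot 2: 124 chips, eligible: A, C, E, F
Pot 3: 186 chips, eligible: A, C, F
Pot 4: 96 chips, eligible: A, C

Derivation:
Contributions: A=156, C=156, D=15, E=46, F=108
Folded: B
Pot levels (distinct totals of non-folded players): 15, 46, 108, 156
Layer 1-15: 15 each from A, C, D, E, F = 15*5 = 75 chips; eligible A, C, D, E, F
Layer 16-46: 31 each from A, C, E, F = 31*4 = 124 chips; eligible A, C, E, F
Layer 47-108: 62 each from A, C, F = 62*3 = 186 chips; eligible A, C, F
Layer 109-156: 48 each from A, C = 48*2 = 96 chips; eligible A, C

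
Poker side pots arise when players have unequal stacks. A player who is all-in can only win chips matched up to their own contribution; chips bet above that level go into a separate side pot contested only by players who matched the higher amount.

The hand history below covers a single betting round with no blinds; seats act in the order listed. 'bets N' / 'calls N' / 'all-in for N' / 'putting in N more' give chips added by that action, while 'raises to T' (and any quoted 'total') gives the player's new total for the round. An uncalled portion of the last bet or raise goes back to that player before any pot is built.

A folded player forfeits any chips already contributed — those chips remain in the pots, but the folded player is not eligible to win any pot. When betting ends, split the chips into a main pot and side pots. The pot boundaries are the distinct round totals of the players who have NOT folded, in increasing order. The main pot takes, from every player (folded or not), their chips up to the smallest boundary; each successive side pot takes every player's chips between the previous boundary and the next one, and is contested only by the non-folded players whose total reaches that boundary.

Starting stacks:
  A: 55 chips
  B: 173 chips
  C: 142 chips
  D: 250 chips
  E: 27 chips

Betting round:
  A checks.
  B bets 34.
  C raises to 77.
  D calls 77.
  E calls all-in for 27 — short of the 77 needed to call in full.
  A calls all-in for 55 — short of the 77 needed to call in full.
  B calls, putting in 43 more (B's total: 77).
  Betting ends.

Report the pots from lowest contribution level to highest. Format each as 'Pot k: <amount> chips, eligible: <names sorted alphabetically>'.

Contributions: A=55, B=77, C=77, D=77, E=27
Pot levels (distinct totals of non-folded players): 27, 55, 77
Layer 1-27: 27 each from A, B, C, D, E = 27*5 = 135 chips; eligible A, B, C, D, E
Layer 28-55: 28 each from A, B, C, D = 28*4 = 112 chips; eligible A, B, C, D
Layer 56-77: 22 each from B, C, D = 22*3 = 66 chips; eligible B, C, D

Pot 1: 135 chips, eligible: A, B, C, D, E
Pot 2: 112 chips, eligible: A, B, C, D
Pot 3: 66 chips, eligible: B, C, D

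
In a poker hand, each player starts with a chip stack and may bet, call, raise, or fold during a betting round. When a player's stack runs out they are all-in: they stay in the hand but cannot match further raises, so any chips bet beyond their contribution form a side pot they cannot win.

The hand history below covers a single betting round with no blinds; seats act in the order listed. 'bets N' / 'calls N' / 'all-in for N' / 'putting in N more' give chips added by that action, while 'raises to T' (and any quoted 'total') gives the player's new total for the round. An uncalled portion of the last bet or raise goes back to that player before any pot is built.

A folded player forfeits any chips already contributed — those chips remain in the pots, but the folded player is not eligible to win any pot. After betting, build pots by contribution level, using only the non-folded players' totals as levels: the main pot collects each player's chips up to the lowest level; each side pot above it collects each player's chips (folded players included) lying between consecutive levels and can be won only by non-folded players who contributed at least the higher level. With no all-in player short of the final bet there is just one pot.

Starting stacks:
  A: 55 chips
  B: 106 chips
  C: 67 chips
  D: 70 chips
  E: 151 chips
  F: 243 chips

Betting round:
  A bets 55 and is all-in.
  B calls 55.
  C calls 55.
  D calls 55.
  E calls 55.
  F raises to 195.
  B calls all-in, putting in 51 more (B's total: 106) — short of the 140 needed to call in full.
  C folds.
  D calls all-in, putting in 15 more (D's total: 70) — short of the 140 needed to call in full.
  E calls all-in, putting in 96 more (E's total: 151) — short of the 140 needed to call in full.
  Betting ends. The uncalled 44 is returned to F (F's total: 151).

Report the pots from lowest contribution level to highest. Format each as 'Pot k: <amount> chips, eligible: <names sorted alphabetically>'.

Pot 1: 330 chips, eligible: A, B, D, E, F
Pot 2: 60 chips, eligible: B, D, E, F
Pot 3: 108 chips, eligible: B, E, F
Pot 4: 90 chips, eligible: E, F

Derivation:
Contributions (after 44 returned to F): A=55, B=106, C=55, D=70, E=151, F=151
Folded: C
Pot levels (distinct totals of non-folded players): 55, 70, 106, 151
Layer 1-55: 55 each from A, B, C, D, E, F = 55*6 = 330 chips; eligible A, B, D, E, F
Layer 56-70: 15 each from B, D, E, F = 15*4 = 60 chips; eligible B, D, E, F
Layer 71-106: 36 each from B, E, F = 36*3 = 108 chips; eligible B, E, F
Layer 107-151: 45 each from E, F = 45*2 = 90 chips; eligible E, F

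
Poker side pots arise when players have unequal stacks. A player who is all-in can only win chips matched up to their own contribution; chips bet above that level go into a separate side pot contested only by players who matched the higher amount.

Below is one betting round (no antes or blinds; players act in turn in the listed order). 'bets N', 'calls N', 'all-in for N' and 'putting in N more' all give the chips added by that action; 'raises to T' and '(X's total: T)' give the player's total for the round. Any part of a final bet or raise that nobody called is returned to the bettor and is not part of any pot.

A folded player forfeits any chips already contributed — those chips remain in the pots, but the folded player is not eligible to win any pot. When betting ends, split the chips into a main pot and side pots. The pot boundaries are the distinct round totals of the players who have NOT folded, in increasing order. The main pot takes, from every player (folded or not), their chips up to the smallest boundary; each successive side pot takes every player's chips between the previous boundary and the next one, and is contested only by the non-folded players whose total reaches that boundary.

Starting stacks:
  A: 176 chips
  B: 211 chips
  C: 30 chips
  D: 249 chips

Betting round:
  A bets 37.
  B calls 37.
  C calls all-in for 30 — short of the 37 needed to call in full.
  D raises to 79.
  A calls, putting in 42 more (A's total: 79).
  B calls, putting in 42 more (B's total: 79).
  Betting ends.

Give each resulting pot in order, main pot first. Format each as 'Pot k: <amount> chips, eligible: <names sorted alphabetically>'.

Contributions: A=79, B=79, C=30, D=79
Pot levels (distinct totals of non-folded players): 30, 79
Layer 1-30: 30 each from A, B, C, D = 30*4 = 120 chips; eligible A, B, C, D
Layer 31-79: 49 each from A, B, D = 49*3 = 147 chips; eligible A, B, D

Pot 1: 120 chips, eligible: A, B, C, D
Pot 2: 147 chips, eligible: A, B, D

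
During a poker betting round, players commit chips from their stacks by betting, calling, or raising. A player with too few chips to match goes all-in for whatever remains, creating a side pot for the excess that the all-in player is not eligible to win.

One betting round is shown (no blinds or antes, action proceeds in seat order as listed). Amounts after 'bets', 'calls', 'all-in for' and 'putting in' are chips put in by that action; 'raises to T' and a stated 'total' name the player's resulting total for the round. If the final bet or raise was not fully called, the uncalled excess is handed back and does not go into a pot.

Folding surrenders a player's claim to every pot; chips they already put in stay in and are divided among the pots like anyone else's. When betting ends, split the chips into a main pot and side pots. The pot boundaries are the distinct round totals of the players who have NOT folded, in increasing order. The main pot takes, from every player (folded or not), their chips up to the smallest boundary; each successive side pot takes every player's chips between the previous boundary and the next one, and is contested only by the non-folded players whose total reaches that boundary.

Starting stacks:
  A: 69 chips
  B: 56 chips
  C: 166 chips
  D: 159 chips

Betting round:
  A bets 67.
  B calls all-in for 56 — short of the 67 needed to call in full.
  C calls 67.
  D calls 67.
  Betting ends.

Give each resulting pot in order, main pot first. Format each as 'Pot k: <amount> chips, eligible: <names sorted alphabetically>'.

Pot 1: 224 chips, eligible: A, B, C, D
Pot 2: 33 chips, eligible: A, C, D

Derivation:
Contributions: A=67, B=56, C=67, D=67
Pot levels (distinct totals of non-folded players): 56, 67
Layer 1-56: 56 each from A, B, C, D = 56*4 = 224 chips; eligible A, B, C, D
Layer 57-67: 11 each from A, C, D = 11*3 = 33 chips; eligible A, C, D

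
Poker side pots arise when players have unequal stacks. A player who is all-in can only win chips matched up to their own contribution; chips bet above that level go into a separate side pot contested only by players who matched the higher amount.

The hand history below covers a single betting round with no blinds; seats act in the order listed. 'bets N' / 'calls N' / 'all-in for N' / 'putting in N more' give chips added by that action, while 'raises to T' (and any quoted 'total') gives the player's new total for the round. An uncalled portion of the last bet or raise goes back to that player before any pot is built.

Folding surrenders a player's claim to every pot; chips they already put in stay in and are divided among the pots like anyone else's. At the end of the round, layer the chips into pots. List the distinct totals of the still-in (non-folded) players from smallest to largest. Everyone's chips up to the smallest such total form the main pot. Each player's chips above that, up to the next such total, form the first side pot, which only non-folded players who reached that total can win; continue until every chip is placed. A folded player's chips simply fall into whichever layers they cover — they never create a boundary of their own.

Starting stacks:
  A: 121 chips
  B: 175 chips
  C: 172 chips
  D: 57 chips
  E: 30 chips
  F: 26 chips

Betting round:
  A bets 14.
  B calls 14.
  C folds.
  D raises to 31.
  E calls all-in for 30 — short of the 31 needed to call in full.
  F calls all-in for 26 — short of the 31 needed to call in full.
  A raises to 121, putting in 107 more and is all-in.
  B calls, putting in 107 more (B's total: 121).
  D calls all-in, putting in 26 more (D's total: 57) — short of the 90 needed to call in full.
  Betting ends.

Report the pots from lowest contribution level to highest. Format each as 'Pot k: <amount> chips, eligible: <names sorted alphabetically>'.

Pot 1: 130 chips, eligible: A, B, D, E, F
Pot 2: 16 chips, eligible: A, B, D, E
Pot 3: 81 chips, eligible: A, B, D
Pot 4: 128 chips, eligible: A, B

Derivation:
Contributions: A=121, B=121, D=57, E=30, F=26
Folded: C
Pot levels (distinct totals of non-folded players): 26, 30, 57, 121
Layer 1-26: 26 each from A, B, D, E, F = 26*5 = 130 chips; eligible A, B, D, E, F
Layer 27-30: 4 each from A, B, D, E = 4*4 = 16 chips; eligible A, B, D, E
Layer 31-57: 27 each from A, B, D = 27*3 = 81 chips; eligible A, B, D
Layer 58-121: 64 each from A, B = 64*2 = 128 chips; eligible A, B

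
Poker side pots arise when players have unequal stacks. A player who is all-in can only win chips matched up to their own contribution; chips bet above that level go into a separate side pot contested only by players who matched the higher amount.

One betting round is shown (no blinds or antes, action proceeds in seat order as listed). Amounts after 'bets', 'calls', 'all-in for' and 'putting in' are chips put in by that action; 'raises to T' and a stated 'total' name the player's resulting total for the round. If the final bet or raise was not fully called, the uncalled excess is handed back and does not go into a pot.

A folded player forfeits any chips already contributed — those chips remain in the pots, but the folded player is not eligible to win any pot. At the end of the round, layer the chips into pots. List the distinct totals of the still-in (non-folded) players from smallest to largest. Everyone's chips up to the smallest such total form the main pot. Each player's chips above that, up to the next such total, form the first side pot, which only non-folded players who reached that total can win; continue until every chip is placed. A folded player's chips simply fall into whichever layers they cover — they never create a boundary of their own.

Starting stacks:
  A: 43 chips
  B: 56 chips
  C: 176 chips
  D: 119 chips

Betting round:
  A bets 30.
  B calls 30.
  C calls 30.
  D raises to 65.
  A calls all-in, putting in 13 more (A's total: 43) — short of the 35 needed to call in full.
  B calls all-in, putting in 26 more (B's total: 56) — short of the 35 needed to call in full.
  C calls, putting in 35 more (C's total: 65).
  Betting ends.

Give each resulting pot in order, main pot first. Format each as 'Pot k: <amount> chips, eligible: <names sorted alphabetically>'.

Contributions: A=43, B=56, C=65, D=65
Pot levels (distinct totals of non-folded players): 43, 56, 65
Layer 1-43: 43 each from A, B, C, D = 43*4 = 172 chips; eligible A, B, C, D
Layer 44-56: 13 each from B, C, D = 13*3 = 39 chips; eligible B, C, D
Layer 57-65: 9 each from C, D = 9*2 = 18 chips; eligible C, D

Pot 1: 172 chips, eligible: A, B, C, D
Pot 2: 39 chips, eligible: B, C, D
Pot 3: 18 chips, eligible: C, D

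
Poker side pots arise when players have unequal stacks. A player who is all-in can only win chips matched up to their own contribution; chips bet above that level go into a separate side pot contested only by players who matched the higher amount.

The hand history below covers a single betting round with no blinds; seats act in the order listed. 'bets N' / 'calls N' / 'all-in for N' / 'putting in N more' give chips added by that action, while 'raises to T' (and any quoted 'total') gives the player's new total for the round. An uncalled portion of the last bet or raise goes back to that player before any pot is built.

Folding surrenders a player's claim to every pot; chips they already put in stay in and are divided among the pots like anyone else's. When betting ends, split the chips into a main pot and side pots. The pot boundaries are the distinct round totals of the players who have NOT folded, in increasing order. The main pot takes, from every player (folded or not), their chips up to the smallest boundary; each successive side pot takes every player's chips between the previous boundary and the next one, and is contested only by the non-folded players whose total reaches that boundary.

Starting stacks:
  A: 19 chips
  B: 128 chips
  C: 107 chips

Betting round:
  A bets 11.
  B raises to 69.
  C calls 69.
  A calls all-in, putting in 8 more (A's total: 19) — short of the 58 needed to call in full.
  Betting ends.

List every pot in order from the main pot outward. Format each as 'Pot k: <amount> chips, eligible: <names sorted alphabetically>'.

Pot 1: 57 chips, eligible: A, B, C
Pot 2: 100 chips, eligible: B, C

Derivation:
Contributions: A=19, B=69, C=69
Pot levels (distinct totals of non-folded players): 19, 69
Layer 1-19: 19 each from A, B, C = 19*3 = 57 chips; eligible A, B, C
Layer 20-69: 50 each from B, C = 50*2 = 100 chips; eligible B, C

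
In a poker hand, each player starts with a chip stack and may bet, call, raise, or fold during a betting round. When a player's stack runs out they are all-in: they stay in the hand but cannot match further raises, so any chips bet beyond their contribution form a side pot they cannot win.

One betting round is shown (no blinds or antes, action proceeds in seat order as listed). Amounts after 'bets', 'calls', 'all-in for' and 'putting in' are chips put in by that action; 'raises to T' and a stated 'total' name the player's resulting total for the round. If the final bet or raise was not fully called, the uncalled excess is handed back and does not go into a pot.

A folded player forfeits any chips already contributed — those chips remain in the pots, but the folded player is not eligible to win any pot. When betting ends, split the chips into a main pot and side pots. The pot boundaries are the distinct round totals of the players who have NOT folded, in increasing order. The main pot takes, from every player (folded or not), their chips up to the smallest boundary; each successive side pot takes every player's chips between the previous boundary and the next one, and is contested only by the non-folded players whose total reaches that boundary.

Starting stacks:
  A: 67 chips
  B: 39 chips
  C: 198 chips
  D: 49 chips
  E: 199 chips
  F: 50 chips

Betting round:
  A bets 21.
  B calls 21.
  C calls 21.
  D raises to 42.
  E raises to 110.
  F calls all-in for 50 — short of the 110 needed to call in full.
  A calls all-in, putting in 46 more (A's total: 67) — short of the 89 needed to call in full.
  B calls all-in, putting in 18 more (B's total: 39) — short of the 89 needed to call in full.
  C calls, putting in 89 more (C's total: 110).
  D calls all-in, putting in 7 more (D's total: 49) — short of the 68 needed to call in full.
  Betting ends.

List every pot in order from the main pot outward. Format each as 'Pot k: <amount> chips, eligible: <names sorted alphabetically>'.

Contributions: A=67, B=39, C=110, D=49, E=110, F=50
Pot levels (distinct totals of non-folded players): 39, 49, 50, 67, 110
Layer 1-39: 39 each from A, B, C, D, E, F = 39*6 = 234 chips; eligible A, B, C, D, E, F
Layer 40-49: 10 each from A, C, D, E, F = 10*5 = 50 chips; eligible A, C, D, E, F
Layer 50-50: 1 each from A, C, E, F = 1*4 = 4 chips; eligible A, C, E, F
Layer 51-67: 17 each from A, C, E = 17*3 = 51 chips; eligible A, C, E
Layer 68-110: 43 each from C, E = 43*2 = 86 chips; eligible C, E

Pot 1: 234 chips, eligible: A, B, C, D, E, F
Pot 2: 50 chips, eligible: A, C, D, E, F
Pot 3: 4 chips, eligible: A, C, E, F
Pot 4: 51 chips, eligible: A, C, E
Pot 5: 86 chips, eligible: C, E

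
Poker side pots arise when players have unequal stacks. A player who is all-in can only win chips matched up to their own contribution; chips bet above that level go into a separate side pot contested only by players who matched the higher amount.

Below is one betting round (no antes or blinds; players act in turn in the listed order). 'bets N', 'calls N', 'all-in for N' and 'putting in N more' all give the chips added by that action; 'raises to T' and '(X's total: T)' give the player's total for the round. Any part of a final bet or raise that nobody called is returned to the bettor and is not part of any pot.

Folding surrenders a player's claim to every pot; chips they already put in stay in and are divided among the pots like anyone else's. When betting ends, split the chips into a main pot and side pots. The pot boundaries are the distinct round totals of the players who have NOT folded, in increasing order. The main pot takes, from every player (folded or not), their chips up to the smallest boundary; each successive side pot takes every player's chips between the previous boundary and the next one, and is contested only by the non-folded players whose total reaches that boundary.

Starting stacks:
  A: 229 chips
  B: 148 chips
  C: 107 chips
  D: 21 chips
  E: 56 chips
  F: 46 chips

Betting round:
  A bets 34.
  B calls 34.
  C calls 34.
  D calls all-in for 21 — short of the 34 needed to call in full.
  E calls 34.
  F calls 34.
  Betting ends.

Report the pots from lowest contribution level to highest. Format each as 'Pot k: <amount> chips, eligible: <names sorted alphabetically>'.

Contributions: A=34, B=34, C=34, D=21, E=34, F=34
Pot levels (distinct totals of non-folded players): 21, 34
Layer 1-21: 21 each from A, B, C, D, E, F = 21*6 = 126 chips; eligible A, B, C, D, E, F
Layer 22-34: 13 each from A, B, C, E, F = 13*5 = 65 chips; eligible A, B, C, E, F

Pot 1: 126 chips, eligible: A, B, C, D, E, F
Pot 2: 65 chips, eligible: A, B, C, E, F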